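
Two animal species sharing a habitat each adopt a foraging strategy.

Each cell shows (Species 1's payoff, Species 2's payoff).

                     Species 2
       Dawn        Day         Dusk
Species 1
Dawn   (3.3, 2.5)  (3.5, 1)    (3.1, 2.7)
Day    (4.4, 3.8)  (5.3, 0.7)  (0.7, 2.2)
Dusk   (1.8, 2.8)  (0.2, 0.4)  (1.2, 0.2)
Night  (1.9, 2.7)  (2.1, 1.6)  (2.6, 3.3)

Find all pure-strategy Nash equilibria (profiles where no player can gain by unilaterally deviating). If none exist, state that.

(Dawn, Dawn): Species 1 can switch to Day (3.3 → 4.4). Not NE.
(Dawn, Day): Species 1 can switch to Day (3.5 → 5.3). Not NE.
(Dawn, Dusk): Species 1 gets 3.1, best alternative 2.6; Species 2 gets 2.7, best alternative 2.5. No profitable deviation — NE.
(Day, Dawn): Species 1 gets 4.4, best alternative 3.3; Species 2 gets 3.8, best alternative 2.2. No profitable deviation — NE.
(Day, Day): Species 2 can switch to Dawn (0.7 → 3.8). Not NE.
(Day, Dusk): Species 1 can switch to Dawn (0.7 → 3.1). Not NE.
(Dusk, Dawn): Species 1 can switch to Dawn (1.8 → 3.3). Not NE.
(Dusk, Day): Species 1 can switch to Dawn (0.2 → 3.5). Not NE.
(Dusk, Dusk): Species 1 can switch to Dawn (1.2 → 3.1). Not NE.
(Night, Dawn): Species 1 can switch to Dawn (1.9 → 3.3). Not NE.
(Night, Day): Species 1 can switch to Dawn (2.1 → 3.5). Not NE.
(Night, Dusk): Species 1 can switch to Dawn (2.6 → 3.1). Not NE.

The pure Nash equilibria are (Dawn, Dusk); (Day, Dawn).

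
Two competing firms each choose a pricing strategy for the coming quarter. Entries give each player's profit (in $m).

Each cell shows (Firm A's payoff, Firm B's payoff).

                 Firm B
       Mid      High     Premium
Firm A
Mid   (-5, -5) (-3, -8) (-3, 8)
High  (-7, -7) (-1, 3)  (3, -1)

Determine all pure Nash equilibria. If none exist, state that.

The unique pure-strategy Nash equilibrium is (High, High).

For each strategy profile, look for a profitable unilateral deviation.
(Mid, Mid): Firm B can switch to Premium (-5 → 8). Not NE.
(Mid, High): Firm A can switch to High (-3 → -1). Not NE.
(Mid, Premium): Firm A can switch to High (-3 → 3). Not NE.
(High, Mid): Firm A can switch to Mid (-7 → -5). Not NE.
(High, High): Firm A gets -1, best alternative -3; Firm B gets 3, best alternative -1. No profitable deviation — NE.
(High, Premium): Firm B can switch to High (-1 → 3). Not NE.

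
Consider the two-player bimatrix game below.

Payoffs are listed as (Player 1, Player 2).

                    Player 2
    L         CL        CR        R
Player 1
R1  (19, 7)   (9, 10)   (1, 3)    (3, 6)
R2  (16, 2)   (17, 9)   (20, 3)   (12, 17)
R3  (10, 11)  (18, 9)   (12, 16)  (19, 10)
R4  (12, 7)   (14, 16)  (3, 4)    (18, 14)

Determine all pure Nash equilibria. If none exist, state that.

For each strategy profile, look for a profitable unilateral deviation.
(R1, L): Player 2 can switch to CL (7 → 10). Not NE.
(R1, CL): Player 1 can switch to R2 (9 → 17). Not NE.
(R1, CR): Player 1 can switch to R2 (1 → 20). Not NE.
(R1, R): Player 1 can switch to R2 (3 → 12). Not NE.
(R2, L): Player 1 can switch to R1 (16 → 19). Not NE.
(R2, CL): Player 1 can switch to R3 (17 → 18). Not NE.
(R2, CR): Player 2 can switch to CL (3 → 9). Not NE.
(R2, R): Player 1 can switch to R3 (12 → 19). Not NE.
(R3, L): Player 1 can switch to R1 (10 → 19). Not NE.
(R3, CL): Player 2 can switch to L (9 → 11). Not NE.
(The remaining 6 profiles each have a profitable deviation by the same check.)

This game has no pure Nash equilibrium.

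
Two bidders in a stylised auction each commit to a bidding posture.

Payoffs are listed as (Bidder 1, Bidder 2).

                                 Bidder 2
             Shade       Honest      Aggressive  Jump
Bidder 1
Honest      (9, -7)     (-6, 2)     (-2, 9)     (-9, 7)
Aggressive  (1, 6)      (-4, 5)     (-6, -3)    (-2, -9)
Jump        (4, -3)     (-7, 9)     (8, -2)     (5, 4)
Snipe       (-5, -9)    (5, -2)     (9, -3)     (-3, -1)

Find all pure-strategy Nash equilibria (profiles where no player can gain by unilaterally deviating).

This game has no pure Nash equilibrium.

Mark each player's best response to every combination of opponents' strategies; a profile where every player is best-responding is a pure Nash equilibrium.
Bidder 1 against Shade: payoffs 9, 1, 4, -5 → best response Honest.
Bidder 1 against Honest: payoffs -6, -4, -7, 5 → best response Snipe.
Bidder 1 against Aggressive: payoffs -2, -6, 8, 9 → best response Snipe.
Bidder 1 against Jump: payoffs -9, -2, 5, -3 → best response Jump.
Bidder 2 against Honest: payoffs -7, 2, 9, 7 → best response Aggressive.
Bidder 2 against Aggressive: payoffs 6, 5, -3, -9 → best response Shade.
Bidder 2 against Jump: payoffs -3, 9, -2, 4 → best response Honest.
Bidder 2 against Snipe: payoffs -9, -2, -3, -1 → best response Jump.
No profile is a mutual best response for all players.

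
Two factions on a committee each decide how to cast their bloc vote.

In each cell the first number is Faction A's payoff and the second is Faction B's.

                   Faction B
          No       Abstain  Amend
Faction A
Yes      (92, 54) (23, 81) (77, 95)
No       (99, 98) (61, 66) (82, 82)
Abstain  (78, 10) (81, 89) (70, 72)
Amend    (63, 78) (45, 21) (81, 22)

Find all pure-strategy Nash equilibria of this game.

Pure-strategy Nash equilibria: (No, No), (Abstain, Abstain)

For each player, find the best response to each opponent profile; mutual best responses are the pure NE.
Faction A against No: payoffs 92, 99, 78, 63 → best response No.
Faction A against Abstain: payoffs 23, 61, 81, 45 → best response Abstain.
Faction A against Amend: payoffs 77, 82, 70, 81 → best response No.
Faction B against Yes: payoffs 54, 81, 95 → best response Amend.
Faction B against No: payoffs 98, 66, 82 → best response No.
Faction B against Abstain: payoffs 10, 89, 72 → best response Abstain.
Faction B against Amend: payoffs 78, 21, 22 → best response No.
Mutual best responses: (No, No); (Abstain, Abstain).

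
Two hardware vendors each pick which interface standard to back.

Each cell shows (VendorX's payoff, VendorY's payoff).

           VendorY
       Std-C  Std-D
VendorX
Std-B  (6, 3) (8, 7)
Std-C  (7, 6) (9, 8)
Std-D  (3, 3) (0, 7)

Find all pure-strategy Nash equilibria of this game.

VendorX against Std-C: payoffs 6, 7, 3 → best response Std-C.
VendorX against Std-D: payoffs 8, 9, 0 → best response Std-C.
VendorY against Std-B: payoffs 3, 7 → best response Std-D.
VendorY against Std-C: payoffs 6, 8 → best response Std-D.
VendorY against Std-D: payoffs 3, 7 → best response Std-D.
Mutual best responses: (Std-C, Std-D).

(Std-C, Std-D)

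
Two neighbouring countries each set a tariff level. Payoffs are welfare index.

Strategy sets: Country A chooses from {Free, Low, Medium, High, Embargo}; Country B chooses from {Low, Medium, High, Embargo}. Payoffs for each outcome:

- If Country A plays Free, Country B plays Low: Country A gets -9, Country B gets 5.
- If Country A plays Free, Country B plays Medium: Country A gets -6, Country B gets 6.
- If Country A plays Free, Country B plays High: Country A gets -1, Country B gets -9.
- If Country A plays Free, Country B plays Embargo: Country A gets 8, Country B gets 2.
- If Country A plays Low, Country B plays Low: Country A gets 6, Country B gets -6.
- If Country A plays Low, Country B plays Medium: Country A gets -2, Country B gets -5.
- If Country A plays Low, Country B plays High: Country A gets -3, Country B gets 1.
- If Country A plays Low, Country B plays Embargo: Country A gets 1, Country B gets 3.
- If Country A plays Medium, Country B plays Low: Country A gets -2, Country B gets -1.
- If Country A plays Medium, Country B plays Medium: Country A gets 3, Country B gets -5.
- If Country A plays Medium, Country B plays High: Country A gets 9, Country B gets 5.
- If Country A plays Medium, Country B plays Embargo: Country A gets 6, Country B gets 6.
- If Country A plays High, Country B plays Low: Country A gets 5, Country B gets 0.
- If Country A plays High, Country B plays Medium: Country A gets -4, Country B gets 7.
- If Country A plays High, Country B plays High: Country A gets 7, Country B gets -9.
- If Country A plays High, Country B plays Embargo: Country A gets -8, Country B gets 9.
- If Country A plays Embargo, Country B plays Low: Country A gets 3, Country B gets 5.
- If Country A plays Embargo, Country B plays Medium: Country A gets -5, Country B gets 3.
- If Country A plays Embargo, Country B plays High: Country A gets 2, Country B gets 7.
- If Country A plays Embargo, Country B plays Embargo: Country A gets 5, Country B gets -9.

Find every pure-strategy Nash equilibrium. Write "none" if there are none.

none

For each strategy profile, look for a profitable unilateral deviation.
(Free, Low): Country A can switch to Low (-9 → 6). Not NE.
(Free, Medium): Country A can switch to Low (-6 → -2). Not NE.
(Free, High): Country A can switch to Medium (-1 → 9). Not NE.
(Free, Embargo): Country B can switch to Low (2 → 5). Not NE.
(Low, Low): Country B can switch to Medium (-6 → -5). Not NE.
(Low, Medium): Country A can switch to Medium (-2 → 3). Not NE.
(Low, High): Country A can switch to Free (-3 → -1). Not NE.
(Low, Embargo): Country A can switch to Free (1 → 8). Not NE.
(Medium, Low): Country A can switch to Low (-2 → 6). Not NE.
(Medium, Medium): Country B can switch to Low (-5 → -1). Not NE.
(The remaining 10 profiles each have a profitable deviation by the same check.)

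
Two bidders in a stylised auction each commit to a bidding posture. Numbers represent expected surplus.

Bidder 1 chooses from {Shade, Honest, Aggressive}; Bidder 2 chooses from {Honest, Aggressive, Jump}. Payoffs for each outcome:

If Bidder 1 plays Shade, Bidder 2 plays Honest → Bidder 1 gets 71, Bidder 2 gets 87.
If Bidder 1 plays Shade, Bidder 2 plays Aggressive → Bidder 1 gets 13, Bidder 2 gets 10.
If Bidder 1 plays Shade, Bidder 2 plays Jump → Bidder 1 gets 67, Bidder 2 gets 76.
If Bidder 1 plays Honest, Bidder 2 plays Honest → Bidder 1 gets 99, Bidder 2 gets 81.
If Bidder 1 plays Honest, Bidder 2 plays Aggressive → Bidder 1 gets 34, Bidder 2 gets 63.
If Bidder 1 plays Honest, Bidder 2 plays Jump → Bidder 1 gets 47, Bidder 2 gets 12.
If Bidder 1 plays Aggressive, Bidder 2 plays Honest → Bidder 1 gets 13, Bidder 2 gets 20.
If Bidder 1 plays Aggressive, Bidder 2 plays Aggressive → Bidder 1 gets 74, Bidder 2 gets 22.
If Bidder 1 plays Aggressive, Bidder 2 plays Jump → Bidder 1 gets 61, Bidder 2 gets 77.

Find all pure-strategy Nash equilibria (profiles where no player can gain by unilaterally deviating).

(Honest, Honest)

For each player, find the best response to each opponent profile; mutual best responses are the pure NE.
Bidder 1 against Honest: payoffs 71, 99, 13 → best response Honest.
Bidder 1 against Aggressive: payoffs 13, 34, 74 → best response Aggressive.
Bidder 1 against Jump: payoffs 67, 47, 61 → best response Shade.
Bidder 2 against Shade: payoffs 87, 10, 76 → best response Honest.
Bidder 2 against Honest: payoffs 81, 63, 12 → best response Honest.
Bidder 2 against Aggressive: payoffs 20, 22, 77 → best response Jump.
Mutual best responses: (Honest, Honest).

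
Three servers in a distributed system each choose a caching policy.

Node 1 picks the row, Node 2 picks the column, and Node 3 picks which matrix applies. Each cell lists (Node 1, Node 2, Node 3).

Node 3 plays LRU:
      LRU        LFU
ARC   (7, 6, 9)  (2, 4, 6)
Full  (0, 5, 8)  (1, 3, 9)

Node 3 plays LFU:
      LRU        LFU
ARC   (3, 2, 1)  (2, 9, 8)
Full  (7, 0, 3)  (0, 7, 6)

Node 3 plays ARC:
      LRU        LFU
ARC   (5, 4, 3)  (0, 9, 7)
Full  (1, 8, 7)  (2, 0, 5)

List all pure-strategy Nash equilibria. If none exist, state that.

(ARC, LRU, LRU): Node 1 gets 7, best alternative 0; Node 2 gets 6, best alternative 4; Node 3 gets 9, best alternative 3. No profitable deviation — NE.
(ARC, LRU, LFU): Node 1 can switch to Full (3 → 7). Not NE.
(ARC, LRU, ARC): Node 2 can switch to LFU (4 → 9). Not NE.
(ARC, LFU, LRU): Node 2 can switch to LRU (4 → 6). Not NE.
(ARC, LFU, LFU): Node 1 gets 2, best alternative 0; Node 2 gets 9, best alternative 2; Node 3 gets 8, best alternative 7. No profitable deviation — NE.
(ARC, LFU, ARC): Node 1 can switch to Full (0 → 2). Not NE.
(Full, LRU, LRU): Node 1 can switch to ARC (0 → 7). Not NE.
(Full, LRU, LFU): Node 2 can switch to LFU (0 → 7). Not NE.
(The remaining 4 profiles each have a profitable deviation by the same check.)

(ARC, LRU, LRU); (ARC, LFU, LFU)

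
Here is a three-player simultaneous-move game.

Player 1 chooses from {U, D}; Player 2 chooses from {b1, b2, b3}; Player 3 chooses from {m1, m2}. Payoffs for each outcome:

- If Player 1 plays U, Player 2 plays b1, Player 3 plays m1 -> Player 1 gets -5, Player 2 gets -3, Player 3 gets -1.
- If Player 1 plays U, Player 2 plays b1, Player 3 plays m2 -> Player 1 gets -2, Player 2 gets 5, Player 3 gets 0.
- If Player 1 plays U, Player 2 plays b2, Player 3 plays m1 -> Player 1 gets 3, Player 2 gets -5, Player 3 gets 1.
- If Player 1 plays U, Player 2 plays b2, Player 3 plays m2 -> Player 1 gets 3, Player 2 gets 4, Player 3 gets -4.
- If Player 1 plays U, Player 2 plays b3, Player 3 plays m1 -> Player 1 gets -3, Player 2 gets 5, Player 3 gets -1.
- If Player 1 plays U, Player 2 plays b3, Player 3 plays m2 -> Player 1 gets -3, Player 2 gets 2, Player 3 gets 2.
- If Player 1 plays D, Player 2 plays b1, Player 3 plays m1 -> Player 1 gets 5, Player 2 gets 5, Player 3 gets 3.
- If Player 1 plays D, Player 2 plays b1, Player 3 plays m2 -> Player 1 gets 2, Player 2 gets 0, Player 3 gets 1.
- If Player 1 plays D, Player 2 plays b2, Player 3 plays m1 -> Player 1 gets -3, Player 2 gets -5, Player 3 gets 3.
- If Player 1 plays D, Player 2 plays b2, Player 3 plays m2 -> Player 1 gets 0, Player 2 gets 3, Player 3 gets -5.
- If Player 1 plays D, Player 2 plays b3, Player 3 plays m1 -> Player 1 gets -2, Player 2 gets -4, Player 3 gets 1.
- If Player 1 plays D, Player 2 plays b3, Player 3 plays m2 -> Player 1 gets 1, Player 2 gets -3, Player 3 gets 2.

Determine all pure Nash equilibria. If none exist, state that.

The unique pure-strategy Nash equilibrium is (D, b1, m1).

For each player, find the best response to each opponent profile; mutual best responses are the pure NE.
Player 1 against (b1, m1): payoffs -5, 5 → best response D.
Player 1 against (b1, m2): payoffs -2, 2 → best response D.
Player 1 against (b2, m1): payoffs 3, -3 → best response U.
Player 1 against (b2, m2): payoffs 3, 0 → best response U.
Player 1 against (b3, m1): payoffs -3, -2 → best response D.
Player 1 against (b3, m2): payoffs -3, 1 → best response D.
Player 2 against (U, m1): payoffs -3, -5, 5 → best response b3.
Player 2 against (U, m2): payoffs 5, 4, 2 → best response b1.
Player 2 against (D, m1): payoffs 5, -5, -4 → best response b1.
Player 2 against (D, m2): payoffs 0, 3, -3 → best response b2.
Player 3 against (U, b1): payoffs -1, 0 → best response m2.
Player 3 against (U, b2): payoffs 1, -4 → best response m1.
Player 3 against (U, b3): payoffs -1, 2 → best response m2.
Player 3 against (D, b1): payoffs 3, 1 → best response m1.
Player 3 against (D, b2): payoffs 3, -5 → best response m1.
Player 3 against (D, b3): payoffs 1, 2 → best response m2.
Mutual best responses: (D, b1, m1).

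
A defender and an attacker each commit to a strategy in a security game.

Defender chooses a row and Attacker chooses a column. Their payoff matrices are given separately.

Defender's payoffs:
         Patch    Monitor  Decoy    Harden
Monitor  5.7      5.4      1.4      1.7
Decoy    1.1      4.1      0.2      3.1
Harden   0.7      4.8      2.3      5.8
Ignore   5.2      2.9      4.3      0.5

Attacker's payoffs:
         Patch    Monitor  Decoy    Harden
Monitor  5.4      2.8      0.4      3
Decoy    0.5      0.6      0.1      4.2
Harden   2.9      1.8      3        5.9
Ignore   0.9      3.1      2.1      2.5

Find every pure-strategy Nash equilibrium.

Defender against Patch: payoffs 5.7, 1.1, 0.7, 5.2 → best response Monitor.
Defender against Monitor: payoffs 5.4, 4.1, 4.8, 2.9 → best response Monitor.
Defender against Decoy: payoffs 1.4, 0.2, 2.3, 4.3 → best response Ignore.
Defender against Harden: payoffs 1.7, 3.1, 5.8, 0.5 → best response Harden.
Attacker against Monitor: payoffs 5.4, 2.8, 0.4, 3 → best response Patch.
Attacker against Decoy: payoffs 0.5, 0.6, 0.1, 4.2 → best response Harden.
Attacker against Harden: payoffs 2.9, 1.8, 3, 5.9 → best response Harden.
Attacker against Ignore: payoffs 0.9, 3.1, 2.1, 2.5 → best response Monitor.
Mutual best responses: (Monitor, Patch); (Harden, Harden).

Pure-strategy Nash equilibria: (Monitor, Patch), (Harden, Harden)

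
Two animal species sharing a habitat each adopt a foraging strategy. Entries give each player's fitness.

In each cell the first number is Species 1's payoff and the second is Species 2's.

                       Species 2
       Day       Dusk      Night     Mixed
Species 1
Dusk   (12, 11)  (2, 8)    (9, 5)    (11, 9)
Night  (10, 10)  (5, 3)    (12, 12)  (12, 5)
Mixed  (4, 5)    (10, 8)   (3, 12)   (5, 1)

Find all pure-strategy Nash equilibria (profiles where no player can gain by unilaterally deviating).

For each player, find the best response to each opponent profile; mutual best responses are the pure NE.
Species 1 against Day: payoffs 12, 10, 4 → best response Dusk.
Species 1 against Dusk: payoffs 2, 5, 10 → best response Mixed.
Species 1 against Night: payoffs 9, 12, 3 → best response Night.
Species 1 against Mixed: payoffs 11, 12, 5 → best response Night.
Species 2 against Dusk: payoffs 11, 8, 5, 9 → best response Day.
Species 2 against Night: payoffs 10, 3, 12, 5 → best response Night.
Species 2 against Mixed: payoffs 5, 8, 12, 1 → best response Night.
Mutual best responses: (Dusk, Day); (Night, Night).

(Dusk, Day); (Night, Night)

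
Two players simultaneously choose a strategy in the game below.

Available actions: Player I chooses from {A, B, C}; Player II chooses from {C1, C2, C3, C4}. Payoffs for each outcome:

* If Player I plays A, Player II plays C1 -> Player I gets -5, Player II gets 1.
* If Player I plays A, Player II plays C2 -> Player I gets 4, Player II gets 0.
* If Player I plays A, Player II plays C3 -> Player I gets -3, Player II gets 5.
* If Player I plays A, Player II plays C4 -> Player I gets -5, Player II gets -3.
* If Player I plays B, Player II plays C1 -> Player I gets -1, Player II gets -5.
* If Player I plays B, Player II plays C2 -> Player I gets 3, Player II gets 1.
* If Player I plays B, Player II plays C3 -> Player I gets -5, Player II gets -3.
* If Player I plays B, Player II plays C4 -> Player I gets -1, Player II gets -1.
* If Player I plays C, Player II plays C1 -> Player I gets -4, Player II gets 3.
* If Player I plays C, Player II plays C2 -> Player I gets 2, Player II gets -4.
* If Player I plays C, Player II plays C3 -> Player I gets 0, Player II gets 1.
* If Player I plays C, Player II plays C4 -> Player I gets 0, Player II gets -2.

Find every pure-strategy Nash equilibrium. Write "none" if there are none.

Player I against C1: payoffs -5, -1, -4 → best response B.
Player I against C2: payoffs 4, 3, 2 → best response A.
Player I against C3: payoffs -3, -5, 0 → best response C.
Player I against C4: payoffs -5, -1, 0 → best response C.
Player II against A: payoffs 1, 0, 5, -3 → best response C3.
Player II against B: payoffs -5, 1, -3, -1 → best response C2.
Player II against C: payoffs 3, -4, 1, -2 → best response C1.
No profile is a mutual best response for all players.

No pure-strategy Nash equilibrium.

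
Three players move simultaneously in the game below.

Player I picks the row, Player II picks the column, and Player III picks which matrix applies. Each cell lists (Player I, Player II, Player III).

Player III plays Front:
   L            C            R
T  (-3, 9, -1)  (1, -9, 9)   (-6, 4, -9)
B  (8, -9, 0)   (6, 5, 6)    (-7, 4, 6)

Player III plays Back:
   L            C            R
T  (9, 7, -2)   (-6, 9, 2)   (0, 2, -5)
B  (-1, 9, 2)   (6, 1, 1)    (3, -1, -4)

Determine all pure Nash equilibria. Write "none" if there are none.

Pure NE: (B, C, Front)

Check each profile: it is a Nash equilibrium iff no player can strictly gain by switching unilaterally.
(T, L, Front): Player I can switch to B (-3 → 8). Not NE.
(T, L, Back): Player II can switch to C (7 → 9). Not NE.
(T, C, Front): Player I can switch to B (1 → 6). Not NE.
(T, C, Back): Player I can switch to B (-6 → 6). Not NE.
(T, R, Front): Player II can switch to L (4 → 9). Not NE.
(T, R, Back): Player I can switch to B (0 → 3). Not NE.
(B, L, Front): Player II can switch to C (-9 → 5). Not NE.
(B, L, Back): Player I can switch to T (-1 → 9). Not NE.
(B, C, Front): Player I gets 6, best alternative 1; Player II gets 5, best alternative 4; Player III gets 6, best alternative 1. No profitable deviation — NE.
(B, C, Back): Player II can switch to L (1 → 9). Not NE.
(B, R, Front): Player I can switch to T (-7 → -6). Not NE.
(B, R, Back): Player II can switch to L (-1 → 9). Not NE.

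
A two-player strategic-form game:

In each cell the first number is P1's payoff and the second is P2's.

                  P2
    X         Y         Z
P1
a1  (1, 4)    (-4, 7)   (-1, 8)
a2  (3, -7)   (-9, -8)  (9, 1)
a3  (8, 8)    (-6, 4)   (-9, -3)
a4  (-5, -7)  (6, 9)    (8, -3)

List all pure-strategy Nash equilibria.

The pure Nash equilibria are (a2, Z); (a3, X); (a4, Y).

P1 against X: payoffs 1, 3, 8, -5 → best response a3.
P1 against Y: payoffs -4, -9, -6, 6 → best response a4.
P1 against Z: payoffs -1, 9, -9, 8 → best response a2.
P2 against a1: payoffs 4, 7, 8 → best response Z.
P2 against a2: payoffs -7, -8, 1 → best response Z.
P2 against a3: payoffs 8, 4, -3 → best response X.
P2 against a4: payoffs -7, 9, -3 → best response Y.
Mutual best responses: (a2, Z); (a3, X); (a4, Y).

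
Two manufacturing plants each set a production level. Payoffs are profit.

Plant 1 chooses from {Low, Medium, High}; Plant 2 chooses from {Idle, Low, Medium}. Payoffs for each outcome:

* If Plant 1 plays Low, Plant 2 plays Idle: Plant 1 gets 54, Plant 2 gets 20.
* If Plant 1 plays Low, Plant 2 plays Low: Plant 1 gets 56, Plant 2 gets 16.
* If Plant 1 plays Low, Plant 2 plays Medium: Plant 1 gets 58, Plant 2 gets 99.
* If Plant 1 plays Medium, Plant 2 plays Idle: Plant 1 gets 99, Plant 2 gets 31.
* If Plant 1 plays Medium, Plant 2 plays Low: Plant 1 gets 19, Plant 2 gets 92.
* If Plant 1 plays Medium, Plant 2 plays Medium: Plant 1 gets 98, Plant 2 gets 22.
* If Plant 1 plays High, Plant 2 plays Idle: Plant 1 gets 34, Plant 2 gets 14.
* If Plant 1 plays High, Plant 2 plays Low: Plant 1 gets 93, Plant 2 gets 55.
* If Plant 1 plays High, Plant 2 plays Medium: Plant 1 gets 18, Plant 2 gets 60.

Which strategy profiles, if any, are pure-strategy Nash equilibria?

No pure-strategy Nash equilibrium.

Check each profile: it is a Nash equilibrium iff no player can strictly gain by switching unilaterally.
(Low, Idle): Plant 1 can switch to Medium (54 → 99). Not NE.
(Low, Low): Plant 1 can switch to High (56 → 93). Not NE.
(Low, Medium): Plant 1 can switch to Medium (58 → 98). Not NE.
(Medium, Idle): Plant 2 can switch to Low (31 → 92). Not NE.
(Medium, Low): Plant 1 can switch to Low (19 → 56). Not NE.
(Medium, Medium): Plant 2 can switch to Idle (22 → 31). Not NE.
(High, Idle): Plant 1 can switch to Low (34 → 54). Not NE.
(High, Low): Plant 2 can switch to Medium (55 → 60). Not NE.
(High, Medium): Plant 1 can switch to Low (18 → 58). Not NE.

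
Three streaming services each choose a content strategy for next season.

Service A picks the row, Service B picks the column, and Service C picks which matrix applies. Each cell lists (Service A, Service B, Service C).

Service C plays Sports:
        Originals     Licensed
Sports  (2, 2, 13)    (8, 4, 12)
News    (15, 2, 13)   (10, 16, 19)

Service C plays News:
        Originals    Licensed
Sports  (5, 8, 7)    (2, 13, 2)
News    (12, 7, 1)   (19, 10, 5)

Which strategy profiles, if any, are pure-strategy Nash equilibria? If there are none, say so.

(Sports, Originals, Sports): Service A can switch to News (2 → 15). Not NE.
(Sports, Originals, News): Service A can switch to News (5 → 12). Not NE.
(Sports, Licensed, Sports): Service A can switch to News (8 → 10). Not NE.
(Sports, Licensed, News): Service A can switch to News (2 → 19). Not NE.
(News, Originals, Sports): Service B can switch to Licensed (2 → 16). Not NE.
(News, Originals, News): Service B can switch to Licensed (7 → 10). Not NE.
(News, Licensed, Sports): Service A gets 10, best alternative 8; Service B gets 16, best alternative 2; Service C gets 19, best alternative 5. No profitable deviation — NE.
(News, Licensed, News): Service C can switch to Sports (5 → 19). Not NE.

The unique pure-strategy Nash equilibrium is (News, Licensed, Sports).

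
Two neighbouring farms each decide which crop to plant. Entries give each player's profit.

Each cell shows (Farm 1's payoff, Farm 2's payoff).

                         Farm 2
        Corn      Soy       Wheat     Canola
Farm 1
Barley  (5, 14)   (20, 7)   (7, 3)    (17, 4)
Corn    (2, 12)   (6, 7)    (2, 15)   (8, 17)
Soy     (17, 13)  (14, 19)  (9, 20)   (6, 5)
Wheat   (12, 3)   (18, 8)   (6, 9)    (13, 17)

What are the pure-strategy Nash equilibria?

Check each profile: it is a Nash equilibrium iff no player can strictly gain by switching unilaterally.
(Barley, Corn): Farm 1 can switch to Soy (5 → 17). Not NE.
(Barley, Soy): Farm 2 can switch to Corn (7 → 14). Not NE.
(Barley, Wheat): Farm 1 can switch to Soy (7 → 9). Not NE.
(Barley, Canola): Farm 2 can switch to Corn (4 → 14). Not NE.
(Corn, Corn): Farm 1 can switch to Barley (2 → 5). Not NE.
(Corn, Soy): Farm 1 can switch to Barley (6 → 20). Not NE.
(Corn, Wheat): Farm 1 can switch to Barley (2 → 7). Not NE.
(Corn, Canola): Farm 1 can switch to Barley (8 → 17). Not NE.
(Soy, Corn): Farm 2 can switch to Soy (13 → 19). Not NE.
(Soy, Soy): Farm 1 can switch to Barley (14 → 20). Not NE.
(Soy, Wheat): Farm 1 gets 9, best alternative 7; Farm 2 gets 20, best alternative 19. No profitable deviation — NE.
(Soy, Canola): Farm 1 can switch to Barley (6 → 17). Not NE.
(Wheat, Corn): Farm 1 can switch to Soy (12 → 17). Not NE.
(The remaining 3 profiles each have a profitable deviation by the same check.)

Pure NE: (Soy, Wheat)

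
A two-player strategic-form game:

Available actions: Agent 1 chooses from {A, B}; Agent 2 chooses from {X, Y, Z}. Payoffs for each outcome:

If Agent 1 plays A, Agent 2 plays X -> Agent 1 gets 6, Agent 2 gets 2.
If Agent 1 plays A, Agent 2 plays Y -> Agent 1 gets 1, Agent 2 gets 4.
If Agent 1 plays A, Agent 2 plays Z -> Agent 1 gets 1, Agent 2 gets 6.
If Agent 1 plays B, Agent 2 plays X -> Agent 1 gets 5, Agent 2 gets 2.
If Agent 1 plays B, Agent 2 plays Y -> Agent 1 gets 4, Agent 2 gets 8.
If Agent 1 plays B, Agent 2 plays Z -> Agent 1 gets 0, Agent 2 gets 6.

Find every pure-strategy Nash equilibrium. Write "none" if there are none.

The pure Nash equilibria are (A, Z); (B, Y).

(A, X): Agent 2 can switch to Y (2 → 4). Not NE.
(A, Y): Agent 1 can switch to B (1 → 4). Not NE.
(A, Z): Agent 1 gets 1, best alternative 0; Agent 2 gets 6, best alternative 4. No profitable deviation — NE.
(B, X): Agent 1 can switch to A (5 → 6). Not NE.
(B, Y): Agent 1 gets 4, best alternative 1; Agent 2 gets 8, best alternative 6. No profitable deviation — NE.
(B, Z): Agent 1 can switch to A (0 → 1). Not NE.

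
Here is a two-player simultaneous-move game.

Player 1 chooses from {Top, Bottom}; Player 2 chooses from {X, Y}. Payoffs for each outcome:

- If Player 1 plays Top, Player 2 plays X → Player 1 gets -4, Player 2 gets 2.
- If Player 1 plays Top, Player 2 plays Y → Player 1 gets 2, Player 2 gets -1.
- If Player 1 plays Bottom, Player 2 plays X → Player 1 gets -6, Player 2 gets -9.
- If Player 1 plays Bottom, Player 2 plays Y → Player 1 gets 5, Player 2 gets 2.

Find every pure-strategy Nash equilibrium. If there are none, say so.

Pure-strategy Nash equilibria: (Top, X) and (Bottom, Y)

Player 1 against X: payoffs -4, -6 → best response Top.
Player 1 against Y: payoffs 2, 5 → best response Bottom.
Player 2 against Top: payoffs 2, -1 → best response X.
Player 2 against Bottom: payoffs -9, 2 → best response Y.
Mutual best responses: (Top, X); (Bottom, Y).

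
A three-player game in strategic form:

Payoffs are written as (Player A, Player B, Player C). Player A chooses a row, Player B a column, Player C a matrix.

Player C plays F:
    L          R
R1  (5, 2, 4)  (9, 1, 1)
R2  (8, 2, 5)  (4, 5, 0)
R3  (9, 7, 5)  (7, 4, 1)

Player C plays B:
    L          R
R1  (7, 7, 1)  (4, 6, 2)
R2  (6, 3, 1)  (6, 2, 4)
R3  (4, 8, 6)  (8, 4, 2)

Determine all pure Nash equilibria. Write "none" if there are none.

No pure-strategy Nash equilibrium.

For each strategy profile, look for a profitable unilateral deviation.
(R1, L, F): Player A can switch to R2 (5 → 8). Not NE.
(R1, L, B): Player C can switch to F (1 → 4). Not NE.
(R1, R, F): Player B can switch to L (1 → 2). Not NE.
(R1, R, B): Player A can switch to R2 (4 → 6). Not NE.
(R2, L, F): Player A can switch to R3 (8 → 9). Not NE.
(R2, L, B): Player A can switch to R1 (6 → 7). Not NE.
(R2, R, F): Player A can switch to R1 (4 → 9). Not NE.
(R2, R, B): Player A can switch to R3 (6 → 8). Not NE.
(R3, L, F): Player C can switch to B (5 → 6). Not NE.
(R3, L, B): Player A can switch to R1 (4 → 7). Not NE.
(R3, R, F): Player A can switch to R1 (7 → 9). Not NE.
(R3, R, B): Player B can switch to L (4 → 8). Not NE.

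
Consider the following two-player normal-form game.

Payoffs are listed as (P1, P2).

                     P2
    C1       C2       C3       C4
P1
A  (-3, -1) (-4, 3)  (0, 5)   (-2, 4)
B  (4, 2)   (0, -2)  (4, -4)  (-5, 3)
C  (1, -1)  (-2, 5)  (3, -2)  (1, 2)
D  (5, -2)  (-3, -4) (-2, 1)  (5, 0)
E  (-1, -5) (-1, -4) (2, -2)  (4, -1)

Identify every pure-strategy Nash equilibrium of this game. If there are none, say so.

none

(A, C1): P1 can switch to B (-3 → 4). Not NE.
(A, C2): P1 can switch to B (-4 → 0). Not NE.
(A, C3): P1 can switch to B (0 → 4). Not NE.
(A, C4): P1 can switch to C (-2 → 1). Not NE.
(B, C1): P1 can switch to D (4 → 5). Not NE.
(B, C2): P2 can switch to C1 (-2 → 2). Not NE.
(B, C3): P2 can switch to C1 (-4 → 2). Not NE.
(B, C4): P1 can switch to A (-5 → -2). Not NE.
(C, C1): P1 can switch to B (1 → 4). Not NE.
(C, C2): P1 can switch to B (-2 → 0). Not NE.
(C, C3): P1 can switch to B (3 → 4). Not NE.
(C, C4): P1 can switch to D (1 → 5). Not NE.
(The remaining 8 profiles each have a profitable deviation by the same check.)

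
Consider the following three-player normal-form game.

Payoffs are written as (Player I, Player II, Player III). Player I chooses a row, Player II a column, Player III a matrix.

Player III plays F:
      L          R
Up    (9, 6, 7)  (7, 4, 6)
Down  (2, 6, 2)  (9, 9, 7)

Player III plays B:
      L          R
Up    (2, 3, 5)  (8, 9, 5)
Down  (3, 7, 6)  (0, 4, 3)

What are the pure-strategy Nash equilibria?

(Up, L, F): Player I gets 9, best alternative 2; Player II gets 6, best alternative 4; Player III gets 7, best alternative 5. No profitable deviation — NE.
(Up, L, B): Player I can switch to Down (2 → 3). Not NE.
(Up, R, F): Player I can switch to Down (7 → 9). Not NE.
(Up, R, B): Player III can switch to F (5 → 6). Not NE.
(Down, L, F): Player I can switch to Up (2 → 9). Not NE.
(Down, L, B): Player I gets 3, best alternative 2; Player II gets 7, best alternative 4; Player III gets 6, best alternative 2. No profitable deviation — NE.
(Down, R, F): Player I gets 9, best alternative 7; Player II gets 9, best alternative 6; Player III gets 7, best alternative 3. No profitable deviation — NE.
(Down, R, B): Player I can switch to Up (0 → 8). Not NE.

Pure-strategy Nash equilibria: (Up, L, F), (Down, L, B), (Down, R, F)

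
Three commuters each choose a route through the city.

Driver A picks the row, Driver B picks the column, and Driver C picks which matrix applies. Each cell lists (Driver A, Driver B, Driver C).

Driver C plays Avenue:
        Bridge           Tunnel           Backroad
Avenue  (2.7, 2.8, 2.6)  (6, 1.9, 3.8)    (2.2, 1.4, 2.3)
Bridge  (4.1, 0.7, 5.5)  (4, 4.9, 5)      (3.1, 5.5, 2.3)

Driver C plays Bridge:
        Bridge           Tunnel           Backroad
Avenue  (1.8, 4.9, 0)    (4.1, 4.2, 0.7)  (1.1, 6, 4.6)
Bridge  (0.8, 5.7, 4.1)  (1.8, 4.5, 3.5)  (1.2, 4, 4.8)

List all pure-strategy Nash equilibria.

Driver A against (Bridge, Avenue): payoffs 2.7, 4.1 → best response Bridge.
Driver A against (Bridge, Bridge): payoffs 1.8, 0.8 → best response Avenue.
Driver A against (Tunnel, Avenue): payoffs 6, 4 → best response Avenue.
Driver A against (Tunnel, Bridge): payoffs 4.1, 1.8 → best response Avenue.
Driver A against (Backroad, Avenue): payoffs 2.2, 3.1 → best response Bridge.
Driver A against (Backroad, Bridge): payoffs 1.1, 1.2 → best response Bridge.
Driver B against (Avenue, Avenue): payoffs 2.8, 1.9, 1.4 → best response Bridge.
Driver B against (Avenue, Bridge): payoffs 4.9, 4.2, 6 → best response Backroad.
Driver B against (Bridge, Avenue): payoffs 0.7, 4.9, 5.5 → best response Backroad.
Driver B against (Bridge, Bridge): payoffs 5.7, 4.5, 4 → best response Bridge.
Driver C against (Avenue, Bridge): payoffs 2.6, 0 → best response Avenue.
Driver C against (Avenue, Tunnel): payoffs 3.8, 0.7 → best response Avenue.
Driver C against (Avenue, Backroad): payoffs 2.3, 4.6 → best response Bridge.
Driver C against (Bridge, Bridge): payoffs 5.5, 4.1 → best response Avenue.
Driver C against (Bridge, Tunnel): payoffs 5, 3.5 → best response Avenue.
Driver C against (Bridge, Backroad): payoffs 2.3, 4.8 → best response Bridge.
No profile is a mutual best response for all players.

This game has no pure Nash equilibrium.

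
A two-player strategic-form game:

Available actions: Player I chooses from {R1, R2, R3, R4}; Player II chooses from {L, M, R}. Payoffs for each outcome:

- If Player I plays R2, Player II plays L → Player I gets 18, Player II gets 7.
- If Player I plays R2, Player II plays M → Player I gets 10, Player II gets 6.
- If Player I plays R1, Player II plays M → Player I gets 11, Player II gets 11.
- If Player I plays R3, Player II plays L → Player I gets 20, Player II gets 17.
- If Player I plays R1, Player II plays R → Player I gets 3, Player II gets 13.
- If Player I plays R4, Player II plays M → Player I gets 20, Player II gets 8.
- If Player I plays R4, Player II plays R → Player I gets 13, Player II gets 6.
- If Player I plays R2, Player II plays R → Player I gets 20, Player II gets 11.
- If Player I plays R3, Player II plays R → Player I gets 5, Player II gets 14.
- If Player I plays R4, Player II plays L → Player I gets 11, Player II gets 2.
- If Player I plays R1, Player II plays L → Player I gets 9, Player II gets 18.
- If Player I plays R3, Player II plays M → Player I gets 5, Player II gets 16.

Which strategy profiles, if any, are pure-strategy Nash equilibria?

Pure-strategy Nash equilibria: (R2, R), (R3, L), (R4, M)

(R1, L): Player I can switch to R2 (9 → 18). Not NE.
(R1, M): Player I can switch to R4 (11 → 20). Not NE.
(R1, R): Player I can switch to R2 (3 → 20). Not NE.
(R2, L): Player I can switch to R3 (18 → 20). Not NE.
(R2, M): Player I can switch to R1 (10 → 11). Not NE.
(R2, R): Player I gets 20, best alternative 13; Player II gets 11, best alternative 7. No profitable deviation — NE.
(R3, L): Player I gets 20, best alternative 18; Player II gets 17, best alternative 16. No profitable deviation — NE.
(R3, M): Player I can switch to R1 (5 → 11). Not NE.
(R4, M): Player I gets 20, best alternative 11; Player II gets 8, best alternative 6. No profitable deviation — NE.
(The remaining 3 profiles each have a profitable deviation by the same check.)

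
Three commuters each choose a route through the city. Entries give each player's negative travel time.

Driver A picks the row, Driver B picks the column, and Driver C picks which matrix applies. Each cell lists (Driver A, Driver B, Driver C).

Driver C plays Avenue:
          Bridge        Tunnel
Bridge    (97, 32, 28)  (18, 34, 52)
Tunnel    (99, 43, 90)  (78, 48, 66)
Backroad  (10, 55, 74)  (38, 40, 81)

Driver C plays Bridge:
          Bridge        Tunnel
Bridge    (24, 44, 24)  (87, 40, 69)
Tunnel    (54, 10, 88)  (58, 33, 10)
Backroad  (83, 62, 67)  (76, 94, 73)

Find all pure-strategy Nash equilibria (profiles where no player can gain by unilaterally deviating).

(Tunnel, Tunnel, Avenue)

For each strategy profile, look for a profitable unilateral deviation.
(Bridge, Bridge, Avenue): Driver A can switch to Tunnel (97 → 99). Not NE.
(Bridge, Bridge, Bridge): Driver A can switch to Tunnel (24 → 54). Not NE.
(Bridge, Tunnel, Avenue): Driver A can switch to Tunnel (18 → 78). Not NE.
(Bridge, Tunnel, Bridge): Driver B can switch to Bridge (40 → 44). Not NE.
(Tunnel, Bridge, Avenue): Driver B can switch to Tunnel (43 → 48). Not NE.
(Tunnel, Bridge, Bridge): Driver A can switch to Backroad (54 → 83). Not NE.
(Tunnel, Tunnel, Avenue): Driver A gets 78, best alternative 38; Driver B gets 48, best alternative 43; Driver C gets 66, best alternative 10. No profitable deviation — NE.
(The remaining 5 profiles each have a profitable deviation by the same check.)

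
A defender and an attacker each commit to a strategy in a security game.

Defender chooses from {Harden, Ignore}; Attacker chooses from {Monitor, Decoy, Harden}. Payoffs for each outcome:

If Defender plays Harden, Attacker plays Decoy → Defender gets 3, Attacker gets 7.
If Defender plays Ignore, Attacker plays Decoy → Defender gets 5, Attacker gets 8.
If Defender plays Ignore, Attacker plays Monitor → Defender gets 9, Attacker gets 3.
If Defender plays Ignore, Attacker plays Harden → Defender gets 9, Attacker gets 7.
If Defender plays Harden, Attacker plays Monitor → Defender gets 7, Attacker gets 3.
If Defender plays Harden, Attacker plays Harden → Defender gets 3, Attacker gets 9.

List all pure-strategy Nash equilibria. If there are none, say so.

Defender against Monitor: payoffs 7, 9 → best response Ignore.
Defender against Decoy: payoffs 3, 5 → best response Ignore.
Defender against Harden: payoffs 3, 9 → best response Ignore.
Attacker against Harden: payoffs 3, 7, 9 → best response Harden.
Attacker against Ignore: payoffs 3, 8, 7 → best response Decoy.
Mutual best responses: (Ignore, Decoy).

Pure NE: (Ignore, Decoy)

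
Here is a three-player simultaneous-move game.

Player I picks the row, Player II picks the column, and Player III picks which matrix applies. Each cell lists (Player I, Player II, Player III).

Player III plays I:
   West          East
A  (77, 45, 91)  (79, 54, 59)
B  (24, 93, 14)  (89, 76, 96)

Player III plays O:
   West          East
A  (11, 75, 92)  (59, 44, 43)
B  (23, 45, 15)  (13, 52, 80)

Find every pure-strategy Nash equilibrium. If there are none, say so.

For each strategy profile, look for a profitable unilateral deviation.
(A, West, I): Player II can switch to East (45 → 54). Not NE.
(A, West, O): Player I can switch to B (11 → 23). Not NE.
(A, East, I): Player I can switch to B (79 → 89). Not NE.
(A, East, O): Player II can switch to West (44 → 75). Not NE.
(B, West, I): Player I can switch to A (24 → 77). Not NE.
(B, West, O): Player II can switch to East (45 → 52). Not NE.
(The remaining 2 profiles each have a profitable deviation by the same check.)

none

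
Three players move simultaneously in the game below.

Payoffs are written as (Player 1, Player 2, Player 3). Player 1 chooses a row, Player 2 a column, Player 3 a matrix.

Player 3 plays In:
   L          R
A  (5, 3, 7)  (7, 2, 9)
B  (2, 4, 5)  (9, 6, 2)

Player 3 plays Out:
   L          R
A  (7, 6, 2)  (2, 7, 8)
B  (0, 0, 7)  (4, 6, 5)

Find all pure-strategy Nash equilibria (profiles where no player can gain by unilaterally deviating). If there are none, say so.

(A, L, In): Player 1 gets 5, best alternative 2; Player 2 gets 3, best alternative 2; Player 3 gets 7, best alternative 2. No profitable deviation — NE.
(A, L, Out): Player 2 can switch to R (6 → 7). Not NE.
(A, R, In): Player 1 can switch to B (7 → 9). Not NE.
(A, R, Out): Player 1 can switch to B (2 → 4). Not NE.
(B, L, In): Player 1 can switch to A (2 → 5). Not NE.
(B, L, Out): Player 1 can switch to A (0 → 7). Not NE.
(B, R, In): Player 3 can switch to Out (2 → 5). Not NE.
(B, R, Out): Player 1 gets 4, best alternative 2; Player 2 gets 6, best alternative 0; Player 3 gets 5, best alternative 2. No profitable deviation — NE.

(A, L, In), (B, R, Out)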